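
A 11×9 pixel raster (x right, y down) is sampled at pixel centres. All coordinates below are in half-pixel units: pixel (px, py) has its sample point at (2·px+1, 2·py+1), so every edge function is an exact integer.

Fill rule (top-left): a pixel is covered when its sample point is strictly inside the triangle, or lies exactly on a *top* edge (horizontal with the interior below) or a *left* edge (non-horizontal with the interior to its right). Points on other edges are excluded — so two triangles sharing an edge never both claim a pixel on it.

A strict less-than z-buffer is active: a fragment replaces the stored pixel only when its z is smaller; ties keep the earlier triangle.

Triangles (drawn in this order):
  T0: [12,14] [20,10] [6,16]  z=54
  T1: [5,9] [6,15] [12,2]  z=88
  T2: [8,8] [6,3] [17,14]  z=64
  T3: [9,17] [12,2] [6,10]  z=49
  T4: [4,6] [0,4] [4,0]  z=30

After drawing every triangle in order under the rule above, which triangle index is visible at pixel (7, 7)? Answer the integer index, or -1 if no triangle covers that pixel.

T0:
  2·area = 8  (B↔C swapped to make it positive)
  edge (12, 14)→(6, 16): d=(-6,2) right/bottom  bias=-1
  edge (6, 16)→(20, 10): d=(14,-6) top-left  bias=+0
  edge (20, 10)→(12, 14): d=(-8,4) right/bottom  bias=-1
    (10,5)@(21, 11): e=[0,20,-12] → ·  [on edge]
    (6,6)@(13, 13): e=[4,0,4] → #  [on edge]
    (7,6)@(15, 13): e=[0,12,-4] → ·  [on edge]
    (4,7)@(9, 15): e=[0,4,4] → ·  [on edge]
    (6,7)@(13, 15): e=[-8,28,-12] → ·
    (1,8)@(3, 17): e=[0,-4,12] → ·  [on edge]
  covered (1 px):
    · · · · · · · · · · ·
    · · · · · · · · · · ·
    · · · · · · · · · · ·
    · · · · · · · · · · ·
    · · · · · · · · · · ·
    · · · · · · · · · · ·
    · · · · · · # · · · ·
    · · · · · · · · · · ·
    · · · · · · · · · · ·
T1:
  2·area = 49  (B↔C swapped to make it positive)
  edge (5, 9)→(12, 2): d=(7,-7) top-left  bias=+0
  edge (12, 2)→(6, 15): d=(-6,13) right/bottom  bias=-1
  edge (6, 15)→(5, 9): d=(-1,-6) top-left  bias=+0
    (6,0)@(13, 1): e=[0,-7,56] → ·  [on edge]
    (5,1)@(11, 3): e=[0,7,42] → #  [on edge]
    (6,1)@(13, 3): e=[14,-19,54] → ·
    (4,2)@(9, 5): e=[0,21,28] → #  [on edge]
    (5,2)@(11, 5): e=[14,-5,40] → ·
    (3,3)@(7, 7): e=[0,35,14] → #  [on edge]
    (5,3)@(11, 7): e=[28,-17,38] → ·
    (2,4)@(5, 9): e=[0,49,0] → #  [on edge]
    (4,4)@(9, 9): e=[28,-3,24] → ·
    (1,5)@(3, 11): e=[0,63,-14] → ·  [on edge]
    (2,5)@(5, 11): e=[14,37,-2] → ·
    (3,5)@(7, 11): e=[28,11,10] → #
    (0,6)@(1, 13): e=[0,77,-28] → ·  [on edge]
  covered (7 px):
    · · · · · · · · · · ·
    · · · · · # · · · · ·
    · · · · # · · · · · ·
    · · · # # · · · · · ·
    · · # # · · · · · · ·
    · · · # · · · · · · ·
    · · · · · · · · · · ·
    · · · · · · · · · · ·
    · · · · · · · · · · ·
T2:
  2·area = 33
  edge (8, 8)→(6, 3): d=(-2,-5) top-left  bias=+0
  edge (6, 3)→(17, 14): d=(11,11) right/bottom  bias=-1
  edge (17, 14)→(8, 8): d=(-9,-6) top-left  bias=+0
    (3,2)@(7, 5): e=[1,11,21] → #
    (4,2)@(9, 5): e=[11,-11,33] → ·
    (3,3)@(7, 7): e=[-3,33,3] → ·
    (4,3)@(9, 7): e=[7,11,15] → #
    (5,3)@(11, 7): e=[17,-11,27] → ·
    (4,4)@(9, 9): e=[3,33,-3] → ·
    (5,4)@(11, 9): e=[13,11,9] → #
    (6,4)@(13, 9): e=[23,-11,21] → ·
    (5,5)@(11, 11): e=[9,33,-9] → ·
    (6,5)@(13, 11): e=[19,11,3] → #
    (7,5)@(15, 11): e=[29,-11,15] → ·
    (6,6)@(13, 13): e=[15,33,-15] → ·
  covered (4 px):
    · · · · · · · · · · ·
    · · · · · · · · · · ·
    · · · # · · · · · · ·
    · · · · # · · · · · ·
    · · · · · # · · · · ·
    · · · · · · # · · · ·
    · · · · · · · · · · ·
    · · · · · · · · · · ·
    · · · · · · · · · · ·
T3:
  2·area = 66  (B↔C swapped to make it positive)
  edge (9, 17)→(6, 10): d=(-3,-7) top-left  bias=+0
  edge (6, 10)→(12, 2): d=(6,-8) top-left  bias=+0
  edge (12, 2)→(9, 17): d=(-3,15) right/bottom  bias=-1
    (1,1)@(3, 3): e=[0,-66,132] → ·  [on edge]
    (5,2)@(11, 5): e=[50,10,6] → #
    (6,2)@(13, 5): e=[64,26,-24] → ·
    (4,3)@(9, 7): e=[30,6,30] → #
    (5,3)@(11, 7): e=[44,22,0] → ·  [on edge]
    (3,4)@(7, 9): e=[10,2,54] → #
    (5,4)@(11, 9): e=[38,34,-6] → ·
    (3,5)@(7, 11): e=[4,14,48] → #
    (5,5)@(11, 11): e=[32,46,-12] → ·
    (3,6)@(7, 13): e=[-2,26,42] → ·
    (4,6)@(9, 13): e=[12,42,12] → #
    (5,6)@(11, 13): e=[26,58,-18] → ·
    (4,8)@(9, 17): e=[0,66,0] → ·  [on edge]
  covered (8 px):
    · · · · · · · · · · ·
    · · · · · · · · · · ·
    · · · · · # · · · · ·
    · · · · # · · · · · ·
    · · · # # · · · · · ·
    · · · # # · · · · · ·
    · · · · # · · · · · ·
    · · · · # · · · · · ·
    · · · · · · · · · · ·
T4:
  2·area = 24
  edge (4, 6)→(0, 4): d=(-4,-2) top-left  bias=+0
  edge (0, 4)→(4, 0): d=(4,-4) top-left  bias=+0
  edge (4, 0)→(4, 6): d=(0,6) right/bottom  bias=-1
    (1,0)@(3, 1): e=[18,0,6] → #  [on edge]
    (2,0)@(5, 1): e=[22,8,-6] → ·
    (0,1)@(1, 3): e=[6,0,18] → #  [on edge]
    (2,1)@(5, 3): e=[14,16,-6] → ·
    (0,2)@(1, 5): e=[-2,8,18] → ·
    (1,2)@(3, 5): e=[2,16,6] → #
    (2,2)@(5, 5): e=[6,24,-6] → ·
    (1,3)@(3, 7): e=[-6,24,6] → ·
  covered (4 px):
    · # · · · · · · · · ·
    # # · · · · · · · · ·
    · # · · · · · · · · ·
    · · · · · · · · · · ·
    · · · · · · · · · · ·
    · · · · · · · · · · ·
    · · · · · · · · · · ·
    · · · · · · · · · · ·
    · · · · · · · · · · ·

Z-buffer (winner per pixel, '.' = empty):
  . 4 . . . . . . . . .
  4 4 . . . 1 . . . . .
  . 4 . 2 1 3 . . . . .
  . . . 1 3 . . . . . .
  . . 1 3 3 2 . . . . .
  . . . 3 3 . 2 . . . .
  . . . . 3 . 0 . . . .
  . . . . 3 . . . . . .
  . . . . . . . . . . .

Final: -1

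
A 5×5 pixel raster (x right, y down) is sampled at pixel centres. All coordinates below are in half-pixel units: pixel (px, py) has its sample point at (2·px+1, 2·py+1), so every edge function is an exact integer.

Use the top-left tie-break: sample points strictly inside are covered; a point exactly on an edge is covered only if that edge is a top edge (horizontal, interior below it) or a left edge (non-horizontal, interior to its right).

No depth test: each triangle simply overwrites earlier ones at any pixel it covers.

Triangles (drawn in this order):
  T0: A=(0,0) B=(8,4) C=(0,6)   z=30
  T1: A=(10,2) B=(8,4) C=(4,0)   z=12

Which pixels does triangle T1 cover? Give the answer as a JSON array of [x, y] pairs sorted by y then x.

T0:
  2·area = 48
  edge (0, 0)→(8, 4): d=(8,4) right/bottom  bias=-1
  edge (8, 4)→(0, 6): d=(-8,2) right/bottom  bias=-1
  edge (0, 6)→(0, 0): d=(0,-6) top-left  bias=+0
    (0,0)@(1, 1): e=[4,38,6] → X
    (1,0)@(3, 1): e=[-4,34,18] → .
    (0,1)@(1, 3): e=[20,22,6] → X
    (1,1)@(3, 3): e=[12,18,18] → X
    (2,1)@(5, 3): e=[4,14,30] → X
    (3,1)@(7, 3): e=[-4,10,42] → .
    (0,2)@(1, 5): e=[36,6,6] → X
    (2,2)@(5, 5): e=[20,-2,30] → .
    (0,3)@(1, 7): e=[52,-10,6] → .
    (1,3)@(3, 7): e=[44,-14,18] → .
  covered (6 px):
    X . . . .
    X X X . .
    X X . . .
    . . . . .
    . . . . .
T1:
  2·area = 16
  edge (10, 2)→(8, 4): d=(-2,2) right/bottom  bias=-1
  edge (8, 4)→(4, 0): d=(-4,-4) top-left  bias=+0
  edge (4, 0)→(10, 2): d=(6,2) right/bottom  bias=-1
    (2,0)@(5, 1): e=[12,0,4] → X  [on edge]
    (3,0)@(7, 1): e=[8,8,0] → .  [on edge]
    (2,1)@(5, 3): e=[8,-8,16] → .
    (3,1)@(7, 3): e=[4,0,12] → X  [on edge]
    (4,1)@(9, 3): e=[0,8,8] → .  [on edge]
    (3,2)@(7, 5): e=[0,-8,24] → .  [on edge]
    (4,2)@(9, 5): e=[-4,0,20] → .  [on edge]
    (2,3)@(5, 7): e=[0,-24,40] → .  [on edge]
    (1,4)@(3, 9): e=[0,-40,56] → .  [on edge]
  covered (2 px):
    . . X . .
    . . . X .
    . . . . .
    . . . . .
    . . . . .

Result: [[2,0],[3,1]]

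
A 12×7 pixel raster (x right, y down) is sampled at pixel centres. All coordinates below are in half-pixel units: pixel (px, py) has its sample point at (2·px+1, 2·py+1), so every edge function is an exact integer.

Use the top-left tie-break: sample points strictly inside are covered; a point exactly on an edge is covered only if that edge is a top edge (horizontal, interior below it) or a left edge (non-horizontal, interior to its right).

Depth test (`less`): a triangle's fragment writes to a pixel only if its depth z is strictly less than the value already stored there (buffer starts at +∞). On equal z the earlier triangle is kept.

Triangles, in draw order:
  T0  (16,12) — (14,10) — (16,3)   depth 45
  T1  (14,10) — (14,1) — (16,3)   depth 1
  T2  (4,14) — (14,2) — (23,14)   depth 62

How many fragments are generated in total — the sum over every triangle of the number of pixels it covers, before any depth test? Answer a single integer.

T0:
  2·area = 18
  edge (16, 12)→(14, 10): d=(-2,-2) top-left  bias=+0
  edge (14, 10)→(16, 3): d=(2,-7) top-left  bias=+0
  edge (16, 3)→(16, 12): d=(0,9) right/bottom  bias=-1
    (2,0)@(5, 1): e=[0,-81,99] → .  [on edge]
    (3,1)@(7, 3): e=[0,-63,81] → .  [on edge]
    (4,2)@(9, 5): e=[0,-45,63] → .  [on edge]
    (5,3)@(11, 7): e=[0,-27,45] → .  [on edge]
    (7,3)@(15, 7): e=[8,1,9] → X
    (8,3)@(17, 7): e=[12,15,-9] → .
    (6,4)@(13, 9): e=[0,-9,27] → .  [on edge]
    (7,4)@(15, 9): e=[4,5,9] → X
    (8,4)@(17, 9): e=[8,19,-9] → .
    (7,5)@(15, 11): e=[0,9,9] → X  [on edge]
    (8,5)@(17, 11): e=[4,23,-9] → .
    (7,6)@(15, 13): e=[-4,13,9] → .
    (8,6)@(17, 13): e=[0,27,-9] → .  [on edge]
  covered (3 px):
    . . . . . . . . . . . .
    . . . . . . . . . . . .
    . . . . . . . . . . . .
    . . . . . . . X . . . .
    . . . . . . . X . . . .
    . . . . . . . X . . . .
    . . . . . . . . . . . .
T1:
  2·area = 18
  edge (14, 10)→(14, 1): d=(0,-9) top-left  bias=+0
  edge (14, 1)→(16, 3): d=(2,2) right/bottom  bias=-1
  edge (16, 3)→(14, 10): d=(-2,7) right/bottom  bias=-1
    (7,1)@(15, 3): e=[9,2,7] → X
    (8,1)@(17, 3): e=[27,-2,-7] → .
    (7,2)@(15, 5): e=[9,6,3] → X
    (8,2)@(17, 5): e=[27,2,-11] → .
    (7,3)@(15, 7): e=[9,10,-1] → .
  covered (2 px):
    . . . . . . . . . . . .
    . . . . . . . X . . . .
    . . . . . . . X . . . .
    . . . . . . . . . . . .
    . . . . . . . . . . . .
    . . . . . . . . . . . .
    . . . . . . . . . . . .
T2:
  2·area = 228
  edge (4, 14)→(14, 2): d=(10,-12) top-left  bias=+0
  edge (14, 2)→(23, 14): d=(9,12) right/bottom  bias=-1
  edge (23, 14)→(4, 14): d=(-19,0) right/bottom  bias=-1
    (6,2)@(13, 5): e=[18,39,171] → X
    (7,2)@(15, 5): e=[42,15,171] → X
    (8,2)@(17, 5): e=[66,-9,171] → .
    (5,3)@(11, 7): e=[14,81,133] → X
    (8,3)@(17, 7): e=[86,9,133] → X
    (9,3)@(19, 7): e=[110,-15,133] → .
    (4,4)@(9, 9): e=[10,123,95] → X
    (9,4)@(19, 9): e=[130,3,95] → X
    (10,4)@(21, 9): e=[154,-21,95] → .
    (3,5)@(7, 11): e=[6,165,57] → X
    (10,5)@(21, 11): e=[174,-3,57] → .
    (2,6)@(5, 13): e=[2,207,19] → X
  covered (28 px):
    . . . . . . . . . . . .
    . . . . . . . . . . . .
    . . . . . . X X . . . .
    . . . . . X X X X . . .
    . . . . X X X X X X . .
    . . . X X X X X X X . .
    . . X X X X X X X X X .

Final: 33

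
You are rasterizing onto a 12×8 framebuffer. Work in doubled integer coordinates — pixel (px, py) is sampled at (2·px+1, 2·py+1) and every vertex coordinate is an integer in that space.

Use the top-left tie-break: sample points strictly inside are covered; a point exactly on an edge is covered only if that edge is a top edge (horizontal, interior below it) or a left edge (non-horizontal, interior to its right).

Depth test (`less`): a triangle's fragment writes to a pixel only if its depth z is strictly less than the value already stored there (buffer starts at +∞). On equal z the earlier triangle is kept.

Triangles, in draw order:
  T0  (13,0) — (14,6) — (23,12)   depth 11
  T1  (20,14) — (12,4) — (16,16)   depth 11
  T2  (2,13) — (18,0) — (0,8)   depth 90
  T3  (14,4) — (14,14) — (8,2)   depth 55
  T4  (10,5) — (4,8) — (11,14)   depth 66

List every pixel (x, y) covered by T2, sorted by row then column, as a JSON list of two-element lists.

T0:
  2·area = 48  (B↔C swapped to make it positive)
  edge (13, 0)→(23, 12): d=(10,12) right/bottom  bias=-1
  edge (23, 12)→(14, 6): d=(-9,-6) top-left  bias=+0
  edge (14, 6)→(13, 0): d=(-1,-6) top-left  bias=+0
    (7,1)@(15, 3): e=[6,33,9] → X
    (8,1)@(17, 3): e=[-18,45,21] → .
    (7,2)@(15, 5): e=[26,15,7] → X
    (8,2)@(17, 5): e=[2,27,19] → X
    (9,2)@(19, 5): e=[-22,39,31] → .
    (7,3)@(15, 7): e=[46,-3,5] → .
    (8,3)@(17, 7): e=[22,9,17] → X
    (9,3)@(19, 7): e=[-2,21,29] → .
    (8,4)@(17, 9): e=[42,-9,15] → .
    (9,4)@(19, 9): e=[18,3,27] → X
    (10,4)@(21, 9): e=[-6,15,39] → .
    (9,5)@(19, 11): e=[38,-15,25] → .
  covered (5 px):
    . . . . . . . . . . . .
    . . . . . . . X . . . .
    . . . . . . . X X . . .
    . . . . . . . . X . . .
    . . . . . . . . . X . .
    . . . . . . . . . . . .
    . . . . . . . . . . . .
    . . . . . . . . . . . .
T1:
  2·area = 56  (B↔C swapped to make it positive)
  edge (20, 14)→(16, 16): d=(-4,2) right/bottom  bias=-1
  edge (16, 16)→(12, 4): d=(-4,-12) top-left  bias=+0
  edge (12, 4)→(20, 14): d=(8,10) right/bottom  bias=-1
    (5,0)@(11, 1): e=[70,0,-14] → .  [on edge]
    (6,3)@(13, 7): e=[42,0,14] → X  [on edge]
    (7,3)@(15, 7): e=[38,24,-6] → .
    (6,4)@(13, 9): e=[34,-8,30] → .
    (7,4)@(15, 9): e=[30,16,10] → X
    (8,4)@(17, 9): e=[26,40,-10] → .
    (7,5)@(15, 11): e=[22,8,26] → X
    (8,5)@(17, 11): e=[18,32,6] → X
    (9,5)@(19, 11): e=[14,56,-14] → .
    (7,6)@(15, 13): e=[14,0,42] → X  [on edge]
    (9,6)@(19, 13): e=[6,48,2] → X
    (10,6)@(21, 13): e=[2,72,-18] → .
  covered (8 px):
    . . . . . . . . . . . .
    . . . . . . . . . . . .
    . . . . . . . . . . . .
    . . . . . . X . . . . .
    . . . . . . . X . . . .
    . . . . . . . X X . . .
    . . . . . . . X X X . .
    . . . . . . . . X . . .
T2:
  2·area = 106  (B↔C swapped to make it positive)
  edge (2, 13)→(0, 8): d=(-2,-5) top-left  bias=+0
  edge (0, 8)→(18, 0): d=(18,-8) top-left  bias=+0
  edge (18, 0)→(2, 13): d=(-16,13) right/bottom  bias=-1
    (6,1)@(13, 3): e=[75,14,17] → X
    (7,1)@(15, 3): e=[85,30,-9] → .
    (3,2)@(7, 5): e=[41,2,63] → X
    (4,2)@(9, 5): e=[51,18,37] → X
    (5,2)@(11, 5): e=[61,34,11] → X
    (6,2)@(13, 5): e=[71,50,-15] → .
    (1,3)@(3, 7): e=[17,6,83] → X
    (2,3)@(5, 7): e=[27,22,57] → X
    (5,3)@(11, 7): e=[57,70,-21] → .
    (0,4)@(1, 9): e=[3,26,77] → X
    (3,4)@(7, 9): e=[33,74,-1] → .
    (4,4)@(9, 9): e=[43,90,-27] → .
  covered (12 px):
    . . . . . . . . . . . .
    . . . . . . X . . . . .
    . . . X X X . . . . . .
    . X X X X . . . . . . .
    X X X . . . . . . . . .
    . X . . . . . . . . . .
    . . . . . . . . . . . .
    . . . . . . . . . . . .
T3:
  2·area = 60
  edge (14, 4)→(14, 14): d=(0,10) right/bottom  bias=-1
  edge (14, 14)→(8, 2): d=(-6,-12) top-left  bias=+0
  edge (8, 2)→(14, 4): d=(6,2) right/bottom  bias=-1
    (2,0)@(5, 1): e=[90,-30,0] → .  [on edge]
    (4,1)@(9, 3): e=[50,6,4] → X
    (5,1)@(11, 3): e=[30,30,0] → .  [on edge]
    (4,2)@(9, 5): e=[50,-6,16] → .
    (5,2)@(11, 5): e=[30,18,12] → X
    (6,2)@(13, 5): e=[10,42,8] → X
    (7,2)@(15, 5): e=[-10,66,4] → .
    (8,2)@(17, 5): e=[-30,90,0] → .  [on edge]
    (5,3)@(11, 7): e=[30,6,24] → X
    (7,3)@(15, 7): e=[-10,54,16] → .
    (11,3)@(23, 7): e=[-90,150,0] → .  [on edge]
    (5,4)@(11, 9): e=[30,-6,36] → .
  covered (7 px):
    . . . . . . . . . . . .
    . . . . X . . . . . . .
    . . . . . X X . . . . .
    . . . . . X X . . . . .
    . . . . . . X . . . . .
    . . . . . . X . . . . .
    . . . . . . . . . . . .
    . . . . . . . . . . . .
T4:
  2·area = 57  (B↔C swapped to make it positive)
  edge (10, 5)→(11, 14): d=(1,9) right/bottom  bias=-1
  edge (11, 14)→(4, 8): d=(-7,-6) top-left  bias=+0
  edge (4, 8)→(10, 5): d=(6,-3) top-left  bias=+0
    (3,3)@(7, 7): e=[29,25,3] → X
    (4,3)@(9, 7): e=[11,37,9] → X
    (5,3)@(11, 7): e=[-7,49,15] → .
    (3,4)@(7, 9): e=[31,11,15] → X
    (5,4)@(11, 9): e=[-5,35,27] → .
    (3,5)@(7, 11): e=[33,-3,27] → .
    (4,5)@(9, 11): e=[15,9,33] → X
    (5,5)@(11, 11): e=[-3,21,39] → .
    (4,6)@(9, 13): e=[17,-5,45] → .
  covered (5 px):
    . . . . . . . . . . . .
    . . . . . . . . . . . .
    . . . . . . . . . . . .
    . . . X X . . . . . . .
    . . . X X . . . . . . .
    . . . . X . . . . . . .
    . . . . . . . . . . . .
    . . . . . . . . . . . .

Answer: [[6,1],[3,2],[4,2],[5,2],[1,3],[2,3],[3,3],[4,3],[0,4],[1,4],[2,4],[1,5]]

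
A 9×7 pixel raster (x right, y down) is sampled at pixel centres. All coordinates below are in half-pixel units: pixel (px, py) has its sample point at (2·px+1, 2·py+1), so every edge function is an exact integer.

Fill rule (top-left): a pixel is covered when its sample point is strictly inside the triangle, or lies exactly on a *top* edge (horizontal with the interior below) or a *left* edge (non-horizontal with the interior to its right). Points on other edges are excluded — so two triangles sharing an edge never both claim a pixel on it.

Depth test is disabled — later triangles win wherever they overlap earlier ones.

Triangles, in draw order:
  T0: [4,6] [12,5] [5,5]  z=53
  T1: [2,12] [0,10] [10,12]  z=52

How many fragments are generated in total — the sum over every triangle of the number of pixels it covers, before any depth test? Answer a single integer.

T0:
  2·area = 7  (B↔C swapped to make it positive)
  edge (4, 6)→(5, 5): d=(1,-1) top-left  bias=+0
  edge (5, 5)→(12, 5): d=(7,0) top-left  bias=+0
  edge (12, 5)→(4, 6): d=(-8,1) right/bottom  bias=-1
    (4,0)@(9, 1): e=[0,-28,35] → ·  [on edge]
    (3,1)@(7, 3): e=[0,-14,21] → ·  [on edge]
    (0,2)@(1, 5): e=[-4,0,11] → ·  [on edge]
    (1,2)@(3, 5): e=[-2,0,9] → ·  [on edge]
    (2,2)@(5, 5): e=[0,0,7] → #  [on edge]
    (3,2)@(7, 5): e=[2,0,5] → #  [on edge]
    (4,2)@(9, 5): e=[4,0,3] → #  [on edge]
    (5,2)@(11, 5): e=[6,0,1] → #  [on edge]
    (6,2)@(13, 5): e=[8,0,-1] → ·  [on edge]
    (7,2)@(15, 5): e=[10,0,-3] → ·  [on edge]
    (8,2)@(17, 5): e=[12,0,-5] → ·  [on edge]
    (1,3)@(3, 7): e=[0,14,-7] → ·  [on edge]
    (0,4)@(1, 9): e=[0,28,-21] → ·  [on edge]
  covered (4 px):
    · · · · · · · · ·
    · · · · · · · · ·
    · · # # # # · · ·
    · · · · · · · · ·
    · · · · · · · · ·
    · · · · · · · · ·
    · · · · · · · · ·
T1:
  2·area = 16
  edge (2, 12)→(0, 10): d=(-2,-2) top-left  bias=+0
  edge (0, 10)→(10, 12): d=(10,2) right/bottom  bias=-1
  edge (10, 12)→(2, 12): d=(-8,0) right/bottom  bias=-1
    (0,5)@(1, 11): e=[0,8,8] → #  [on edge]
    (1,5)@(3, 11): e=[4,4,8] → #
    (2,5)@(5, 11): e=[8,0,8] → ·  [on edge]
    (0,6)@(1, 13): e=[-4,28,-8] → ·
    (1,6)@(3, 13): e=[0,24,-8] → ·  [on edge]
    (7,6)@(15, 13): e=[24,0,-8] → ·  [on edge]
  covered (2 px):
    · · · · · · · · ·
    · · · · · · · · ·
    · · · · · · · · ·
    · · · · · · · · ·
    · · · · · · · · ·
    # # · · · · · · ·
    · · · · · · · · ·

Answer: 6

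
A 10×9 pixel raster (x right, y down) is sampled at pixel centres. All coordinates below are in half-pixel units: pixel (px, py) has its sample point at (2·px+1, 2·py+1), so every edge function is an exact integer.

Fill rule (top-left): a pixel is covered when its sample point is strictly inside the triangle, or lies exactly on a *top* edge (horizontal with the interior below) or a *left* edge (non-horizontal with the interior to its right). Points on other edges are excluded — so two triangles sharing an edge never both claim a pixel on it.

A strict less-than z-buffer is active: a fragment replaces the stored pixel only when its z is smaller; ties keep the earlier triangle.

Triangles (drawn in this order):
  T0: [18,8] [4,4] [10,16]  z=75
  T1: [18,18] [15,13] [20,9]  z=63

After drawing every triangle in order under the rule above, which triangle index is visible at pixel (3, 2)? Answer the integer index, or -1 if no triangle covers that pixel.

T0:
  2·area = 144  (B↔C swapped to make it positive)
  edge (18, 8)→(10, 16): d=(-8,8) right/bottom  bias=-1
  edge (10, 16)→(4, 4): d=(-6,-12) top-left  bias=+0
  edge (4, 4)→(18, 8): d=(14,4) right/bottom  bias=-1
    (2,2)@(5, 5): e=[128,6,10] → X
    (3,2)@(7, 5): e=[112,30,2] → X
    (4,2)@(9, 5): e=[96,54,-6] → .
    (2,3)@(5, 7): e=[112,-6,38] → .
    (3,3)@(7, 7): e=[96,18,30] → X
    (4,3)@(9, 7): e=[80,42,22] → X
    (5,3)@(11, 7): e=[64,66,14] → X
    (6,3)@(13, 7): e=[48,90,6] → X
    (7,3)@(15, 7): e=[32,114,-2] → .
    (9,3)@(19, 7): e=[0,162,-18] → .  [on edge]
    (3,4)@(7, 9): e=[80,6,58] → X
    (7,4)@(15, 9): e=[16,102,26] → X
    (8,4)@(17, 9): e=[0,126,18] → .  [on edge]
    (7,5)@(15, 11): e=[0,90,54] → .  [on edge]
    (6,6)@(13, 13): e=[0,54,90] → .  [on edge]
    (5,7)@(11, 15): e=[0,18,126] → .  [on edge]
    (4,8)@(9, 17): e=[0,-18,162] → .  [on edge]
  covered (16 px):
    . . . . . . . . . .
    . . . . . . . . . .
    . . X X . . . . . .
    . . . X X X X . . .
    . . . X X X X X . .
    . . . . X X X . . .
    . . . . X X . . . .
    . . . . . . . . . .
    . . . . . . . . . .
T1:
  2·area = 37
  edge (18, 18)→(15, 13): d=(-3,-5) top-left  bias=+0
  edge (15, 13)→(20, 9): d=(5,-4) top-left  bias=+0
  edge (20, 9)→(18, 18): d=(-2,9) right/bottom  bias=-1
    (4,1)@(9, 3): e=[0,-74,111] → .  [on edge]
    (9,5)@(19, 11): e=[26,6,5] → X
    (7,6)@(15, 13): e=[0,0,37] → X  [on edge]
    (8,6)@(17, 13): e=[10,8,19] → X
    (7,7)@(15, 15): e=[-6,10,33] → .
    (8,7)@(17, 15): e=[4,18,15] → X
    (9,7)@(19, 15): e=[14,26,-3] → .
    (8,8)@(17, 17): e=[-2,28,11] → .
  covered (5 px):
    . . . . . . . . . .
    . . . . . . . . . .
    . . . . . . . . . .
    . . . . . . . . . .
    . . . . . . . . . .
    . . . . . . . . . X
    . . . . . . . X X X
    . . . . . . . . X .
    . . . . . . . . . .

Z-buffer (winner per pixel, '.' = empty):
  . . . . . . . . . .
  . . . . . . . . . .
  . . 0 0 . . . . . .
  . . . 0 0 0 0 . . .
  . . . 0 0 0 0 0 . .
  . . . . 0 0 0 . . 1
  . . . . 0 0 . 1 1 1
  . . . . . . . . 1 .
  . . . . . . . . . .

Answer: 0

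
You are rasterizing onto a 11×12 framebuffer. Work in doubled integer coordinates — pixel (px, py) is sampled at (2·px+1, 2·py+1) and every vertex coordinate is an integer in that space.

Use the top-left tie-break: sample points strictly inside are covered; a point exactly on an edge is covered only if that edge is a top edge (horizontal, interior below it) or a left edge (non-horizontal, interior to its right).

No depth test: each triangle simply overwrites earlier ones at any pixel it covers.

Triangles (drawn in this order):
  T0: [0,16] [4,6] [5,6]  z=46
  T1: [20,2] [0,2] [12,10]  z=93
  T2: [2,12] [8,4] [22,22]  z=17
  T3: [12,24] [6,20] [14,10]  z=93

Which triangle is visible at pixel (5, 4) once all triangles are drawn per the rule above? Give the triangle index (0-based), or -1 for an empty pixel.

T0:
  2·area = 10
  edge (0, 16)→(4, 6): d=(4,-10) top-left  bias=+0
  edge (4, 6)→(5, 6): d=(1,0) top-left  bias=+0
  edge (5, 6)→(0, 16): d=(-5,10) right/bottom  bias=-1
    (1,4)@(3, 9): e=[2,3,5] → █
    (2,4)@(5, 9): e=[22,3,-15] → ·
    (1,5)@(3, 11): e=[10,5,-5] → ·
  covered (1 px):
    · · · · · · · · · · ·
    · · · · · · · · · · ·
    · · · · · · · · · · ·
    · · · · · · · · · · ·
    · █ · · · · · · · · ·
    · · · · · · · · · · ·
    · · · · · · · · · · ·
    · · · · · · · · · · ·
    · · · · · · · · · · ·
    · · · · · · · · · · ·
    · · · · · · · · · · ·
    · · · · · · · · · · ·
T1:
  2·area = 160  (B↔C swapped to make it positive)
  edge (20, 2)→(12, 10): d=(-8,8) right/bottom  bias=-1
  edge (12, 10)→(0, 2): d=(-12,-8) top-left  bias=+0
  edge (0, 2)→(20, 2): d=(20,0) top-left  bias=+0
    (10,0)@(21, 1): e=[0,180,-20] → ·  [on edge]
    (1,1)@(3, 3): e=[128,12,20] → █
    (2,1)@(5, 3): e=[112,28,20] → █
    (3,1)@(7, 3): e=[96,44,20] → █
    (4,1)@(9, 3): e=[80,60,20] → █
    (5,1)@(11, 3): e=[64,76,20] → █
    (6,1)@(13, 3): e=[48,92,20] → █
    (7,1)@(15, 3): e=[32,108,20] → █
    (8,1)@(17, 3): e=[16,124,20] → █
    (9,1)@(19, 3): e=[0,140,20] → ·  [on edge]
    (1,2)@(3, 5): e=[112,-12,60] → ·
    (2,2)@(5, 5): e=[96,4,60] → █
    (8,2)@(17, 5): e=[0,100,60] → ·  [on edge]
    (7,3)@(15, 7): e=[0,60,100] → ·  [on edge]
    (6,4)@(13, 9): e=[0,20,140] → ·  [on edge]
    (5,5)@(11, 11): e=[0,-20,180] → ·  [on edge]
    (4,6)@(9, 13): e=[0,-60,220] → ·  [on edge]
    (3,7)@(7, 15): e=[0,-100,260] → ·  [on edge]
    (2,8)@(5, 17): e=[0,-140,300] → ·  [on edge]
    (1,9)@(3, 19): e=[0,-180,340] → ·  [on edge]
    (0,10)@(1, 21): e=[0,-220,380] → ·  [on edge]
  covered (18 px):
    · · · · · · · · · · ·
    · █ █ █ █ █ █ █ █ · ·
    · · █ █ █ █ █ █ · · ·
    · · · · █ █ █ · · · ·
    · · · · · █ · · · · ·
    · · · · · · · · · · ·
    · · · · · · · · · · ·
    · · · · · · · · · · ·
    · · · · · · · · · · ·
    · · · · · · · · · · ·
    · · · · · · · · · · ·
    · · · · · · · · · · ·
T2:
  2·area = 220
  edge (2, 12)→(8, 4): d=(6,-8) top-left  bias=+0
  edge (8, 4)→(22, 22): d=(14,18) right/bottom  bias=-1
  edge (22, 22)→(2, 12): d=(-20,-10) top-left  bias=+0
    (3,3)@(7, 7): e=[10,60,150] → █
    (4,3)@(9, 7): e=[26,24,170] → █
    (5,3)@(11, 7): e=[42,-12,190] → ·
    (2,4)@(5, 9): e=[6,124,90] → █
    (5,4)@(11, 9): e=[54,16,150] → █
    (6,4)@(13, 9): e=[70,-20,170] → ·
    (1,5)@(3, 11): e=[2,188,30] → █
    (6,5)@(13, 11): e=[82,8,130] → █
    (7,5)@(15, 11): e=[98,-28,150] → ·
    (1,6)@(3, 13): e=[14,216,-10] → ·
    (2,6)@(5, 13): e=[30,180,10] → █
    (7,6)@(15, 13): e=[110,0,110] → ·  [on edge]
  covered (27 px):
    · · · · · · · · · · ·
    · · · · · · · · · · ·
    · · · · · · · · · · ·
    · · · █ █ · · · · · ·
    · · █ █ █ █ · · · · ·
    · █ █ █ █ █ █ · · · ·
    · · █ █ █ █ █ · · · ·
    · · · · █ █ █ █ · · ·
    · · · · · · █ █ █ · ·
    · · · · · · · · █ █ ·
    · · · · · · · · · · █
    · · · · · · · · · · ·
T3:
  2·area = 92
  edge (12, 24)→(6, 20): d=(-6,-4) top-left  bias=+0
  edge (6, 20)→(14, 10): d=(8,-10) top-left  bias=+0
  edge (14, 10)→(12, 24): d=(-2,14) right/bottom  bias=-1
    (7,1)@(15, 3): e=[138,-46,0] → ·  [on edge]
    (6,6)@(13, 13): e=[70,14,8] → █
    (7,6)@(15, 13): e=[78,34,-20] → ·
    (5,7)@(11, 15): e=[50,10,32] → █
    (7,7)@(15, 15): e=[66,50,-24] → ·
    (4,8)@(9, 17): e=[30,6,56] → █
    (6,8)@(13, 17): e=[46,46,0] → ·  [on edge]
    (3,9)@(7, 19): e=[10,2,80] → █
    (6,9)@(13, 19): e=[34,62,-4] → ·
    (3,10)@(7, 21): e=[-2,18,76] → ·
    (4,10)@(9, 21): e=[6,38,48] → █
    (6,10)@(13, 21): e=[22,78,-8] → ·
  covered (11 px):
    · · · · · · · · · · ·
    · · · · · · · · · · ·
    · · · · · · · · · · ·
    · · · · · · · · · · ·
    · · · · · · · · · · ·
    · · · · · · · · · · ·
    · · · · · · █ · · · ·
    · · · · · █ █ · · · ·
    · · · · █ █ · · · · ·
    · · · █ █ █ · · · · ·
    · · · · █ █ · · · · ·
    · · · · · █ · · · · ·

Z-buffer (winner per pixel, '.' = empty):
  . . . . . . . . . . .
  . 1 1 1 1 1 1 1 1 . .
  . . 1 1 1 1 1 1 . . .
  . . . 2 2 1 1 . . . .
  . 0 2 2 2 2 . . . . .
  . 2 2 2 2 2 2 . . . .
  . . 2 2 2 2 3 . . . .
  . . . . 2 3 3 2 . . .
  . . . . 3 3 2 2 2 . .
  . . . 3 3 3 . . 2 2 .
  . . . . 3 3 . . . . 2
  . . . . . 3 . . . . .

Result: 2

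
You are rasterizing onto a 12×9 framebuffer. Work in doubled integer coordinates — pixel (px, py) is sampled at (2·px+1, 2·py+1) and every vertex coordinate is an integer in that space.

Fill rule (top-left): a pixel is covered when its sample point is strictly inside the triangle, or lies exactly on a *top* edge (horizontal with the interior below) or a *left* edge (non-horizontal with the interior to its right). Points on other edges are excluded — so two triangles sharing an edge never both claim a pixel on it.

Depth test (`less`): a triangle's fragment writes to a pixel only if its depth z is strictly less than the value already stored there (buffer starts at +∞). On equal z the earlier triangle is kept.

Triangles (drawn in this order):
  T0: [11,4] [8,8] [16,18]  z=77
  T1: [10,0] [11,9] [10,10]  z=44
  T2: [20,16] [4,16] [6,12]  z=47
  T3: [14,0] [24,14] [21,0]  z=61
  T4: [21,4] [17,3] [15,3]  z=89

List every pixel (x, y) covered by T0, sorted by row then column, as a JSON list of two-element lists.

T0:
  2·area = 62  (B↔C swapped to make it positive)
  edge (11, 4)→(16, 18): d=(5,14) right/bottom  bias=-1
  edge (16, 18)→(8, 8): d=(-8,-10) top-left  bias=+0
  edge (8, 8)→(11, 4): d=(3,-4) top-left  bias=+0
    (5,2)@(11, 5): e=[5,54,3] → X
    (6,2)@(13, 5): e=[-23,74,11] → .
    (4,3)@(9, 7): e=[43,18,1] → X
    (6,3)@(13, 7): e=[-13,58,17] → .
    (4,4)@(9, 9): e=[53,2,7] → X
    (6,4)@(13, 9): e=[-3,42,23] → .
    (4,5)@(9, 11): e=[63,-14,13] → .
    (5,5)@(11, 11): e=[35,6,21] → X
    (6,5)@(13, 11): e=[7,26,29] → X
    (7,5)@(15, 11): e=[-21,46,37] → .
    (5,6)@(11, 13): e=[45,-10,27] → .
    (6,6)@(13, 13): e=[17,10,35] → X
  covered (8 px):
    . . . . . . . . . . . .
    . . . . . . . . . . . .
    . . . . . X . . . . . .
    . . . . X X . . . . . .
    . . . . X X . . . . . .
    . . . . . X X . . . . .
    . . . . . . X . . . . .
    . . . . . . . . . . . .
    . . . . . . . . . . . .
T1:
  2·area = 10
  edge (10, 0)→(11, 9): d=(1,9) right/bottom  bias=-1
  edge (11, 9)→(10, 10): d=(-1,1) right/bottom  bias=-1
  edge (10, 10)→(10, 0): d=(0,-10) top-left  bias=+0
    (9,0)@(19, 1): e=[-80,0,90] → .  [on edge]
    (8,1)@(17, 3): e=[-60,0,70] → .  [on edge]
    (7,2)@(15, 5): e=[-40,0,50] → .  [on edge]
    (6,3)@(13, 7): e=[-20,0,30] → .  [on edge]
    (5,4)@(11, 9): e=[0,0,10] → .  [on edge]
    (4,5)@(9, 11): e=[20,0,-10] → .  [on edge]
    (3,6)@(7, 13): e=[40,0,-30] → .  [on edge]
    (2,7)@(5, 15): e=[60,0,-50] → .  [on edge]
    (1,8)@(3, 17): e=[80,0,-70] → .  [on edge]
  covered (0 px):
    . . . . . . . . . . . .
    . . . . . . . . . . . .
    . . . . . . . . . . . .
    . . . . . . . . . . . .
    . . . . . . . . . . . .
    . . . . . . . . . . . .
    . . . . . . . . . . . .
    . . . . . . . . . . . .
    . . . . . . . . . . . .
T2:
  2·area = 64
  edge (20, 16)→(4, 16): d=(-16,0) right/bottom  bias=-1
  edge (4, 16)→(6, 12): d=(2,-4) top-left  bias=+0
  edge (6, 12)→(20, 16): d=(14,4) right/bottom  bias=-1
    (3,6)@(7, 13): e=[48,6,10] → X
    (4,6)@(9, 13): e=[48,14,2] → X
    (5,6)@(11, 13): e=[48,22,-6] → .
    (2,7)@(5, 15): e=[16,2,46] → X
    (5,7)@(11, 15): e=[16,26,22] → X
    (6,7)@(13, 15): e=[16,34,14] → X
    (7,7)@(15, 15): e=[16,42,6] → X
    (8,7)@(17, 15): e=[16,50,-2] → .
    (2,8)@(5, 17): e=[-16,6,74] → .
    (3,8)@(7, 17): e=[-16,14,66] → .
    (4,8)@(9, 17): e=[-16,22,58] → .
    (5,8)@(11, 17): e=[-16,30,50] → .
  covered (8 px):
    . . . . . . . . . . . .
    . . . . . . . . . . . .
    . . . . . . . . . . . .
    . . . . . . . . . . . .
    . . . . . . . . . . . .
    . . . . . . . . . . . .
    . . . X X . . . . . . .
    . . X X X X X X . . . .
    . . . . . . . . . . . .
T3:
  2·area = 98  (B↔C swapped to make it positive)
  edge (14, 0)→(21, 0): d=(7,0) top-left  bias=+0
  edge (21, 0)→(24, 14): d=(3,14) right/bottom  bias=-1
  edge (24, 14)→(14, 0): d=(-10,-14) top-left  bias=+0
    (7,0)@(15, 1): e=[7,87,4] → X
    (8,0)@(17, 1): e=[7,59,32] → X
    (9,0)@(19, 1): e=[7,31,60] → X
    (10,0)@(21, 1): e=[7,3,88] → X
    (11,0)@(23, 1): e=[7,-25,116] → .
    (7,1)@(15, 3): e=[21,93,-16] → .
    (8,1)@(17, 3): e=[21,65,12] → X
    (11,1)@(23, 3): e=[21,-19,96] → .
    (8,2)@(17, 5): e=[35,71,-8] → .
    (9,2)@(19, 5): e=[35,43,20] → X
    (11,2)@(23, 5): e=[35,-13,76] → .
    (9,3)@(19, 7): e=[49,49,0] → X  [on edge]
  covered (13 px):
    . . . . . . . X X X X .
    . . . . . . . . X X X .
    . . . . . . . . . X X .
    . . . . . . . . . X X .
    . . . . . . . . . . X .
    . . . . . . . . . . . X
    . . . . . . . . . . . .
    . . . . . . . . . . . .
    . . . . . . . . . . . .
T4:
  2·area = 2  (B↔C swapped to make it positive)
  edge (21, 4)→(15, 3): d=(-6,-1) top-left  bias=+0
  edge (15, 3)→(17, 3): d=(2,0) top-left  bias=+0
  edge (17, 3)→(21, 4): d=(4,1) right/bottom  bias=-1
    (1,0)@(3, 1): e=[0,-4,6] → .  [on edge]
    (4,0)@(9, 1): e=[6,-4,0] → .  [on edge]
    (0,1)@(1, 3): e=[-14,0,16] → .  [on edge]
    (1,1)@(3, 3): e=[-12,0,14] → .  [on edge]
    (2,1)@(5, 3): e=[-10,0,12] → .  [on edge]
    (3,1)@(7, 3): e=[-8,0,10] → .  [on edge]
    (4,1)@(9, 3): e=[-6,0,8] → .  [on edge]
    (5,1)@(11, 3): e=[-4,0,6] → .  [on edge]
    (6,1)@(13, 3): e=[-2,0,4] → .  [on edge]
    (7,1)@(15, 3): e=[0,0,2] → X  [on edge]
    (8,1)@(17, 3): e=[2,0,0] → .  [on edge]
    (9,1)@(19, 3): e=[4,0,-2] → .  [on edge]
    (10,1)@(21, 3): e=[6,0,-4] → .  [on edge]
    (11,1)@(23, 3): e=[8,0,-6] → .  [on edge]
  covered (1 px):
    . . . . . . . . . . . .
    . . . . . . . X . . . .
    . . . . . . . . . . . .
    . . . . . . . . . . . .
    . . . . . . . . . . . .
    . . . . . . . . . . . .
    . . . . . . . . . . . .
    . . . . . . . . . . . .
    . . . . . . . . . . . .

Answer: [[5,2],[4,3],[5,3],[4,4],[5,4],[5,5],[6,5],[6,6]]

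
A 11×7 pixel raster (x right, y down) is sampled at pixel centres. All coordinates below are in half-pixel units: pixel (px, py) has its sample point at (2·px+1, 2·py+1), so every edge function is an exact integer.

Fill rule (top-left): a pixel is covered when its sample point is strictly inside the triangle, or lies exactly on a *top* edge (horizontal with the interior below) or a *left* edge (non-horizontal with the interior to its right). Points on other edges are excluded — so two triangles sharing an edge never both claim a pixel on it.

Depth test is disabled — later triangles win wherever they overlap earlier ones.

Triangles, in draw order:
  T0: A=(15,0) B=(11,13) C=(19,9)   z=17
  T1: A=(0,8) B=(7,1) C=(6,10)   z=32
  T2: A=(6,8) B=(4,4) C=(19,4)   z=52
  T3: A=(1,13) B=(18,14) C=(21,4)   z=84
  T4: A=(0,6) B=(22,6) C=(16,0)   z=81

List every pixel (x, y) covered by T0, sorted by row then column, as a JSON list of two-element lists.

T0:
  2·area = 88  (B↔C swapped to make it positive)
  edge (15, 0)→(19, 9): d=(4,9) right/bottom  bias=-1
  edge (19, 9)→(11, 13): d=(-8,4) right/bottom  bias=-1
  edge (11, 13)→(15, 0): d=(4,-13) top-left  bias=+0
    (7,0)@(15, 1): e=[4,80,4] → █
    (8,0)@(17, 1): e=[-14,72,30] → ·
    (7,1)@(15, 3): e=[12,64,12] → █
    (8,1)@(17, 3): e=[-6,56,38] → ·
    (7,2)@(15, 5): e=[20,48,20] → █
    (8,2)@(17, 5): e=[2,40,46] → █
    (9,2)@(19, 5): e=[-16,32,72] → ·
    (6,3)@(13, 7): e=[46,40,2] → █
    (9,3)@(19, 7): e=[-8,16,80] → ·
    (6,4)@(13, 9): e=[54,24,10] → █
    (9,4)@(19, 9): e=[0,0,88] → ·  [on edge]
    (6,5)@(13, 11): e=[62,8,18] → █
    (7,5)@(15, 11): e=[44,0,44] → ·  [on edge]
    (5,6)@(11, 13): e=[88,0,0] → ·  [on edge]
  covered (11 px):
    · · · · · · · █ · · ·
    · · · · · · · █ · · ·
    · · · · · · · █ █ · ·
    · · · · · · █ █ █ · ·
    · · · · · · █ █ █ · ·
    · · · · · · █ · · · ·
    · · · · · · · · · · ·
T1:
  2·area = 56
  edge (0, 8)→(7, 1): d=(7,-7) top-left  bias=+0
  edge (7, 1)→(6, 10): d=(-1,9) right/bottom  bias=-1
  edge (6, 10)→(0, 8): d=(-6,-2) top-left  bias=+0
    (3,0)@(7, 1): e=[0,0,56] → ·  [on edge]
    (2,1)@(5, 3): e=[0,16,40] → █  [on edge]
    (3,1)@(7, 3): e=[14,-2,44] → ·
    (1,2)@(3, 5): e=[0,32,24] → █  [on edge]
    (3,2)@(7, 5): e=[28,-4,32] → ·
    (0,3)@(1, 7): e=[0,48,8] → █  [on edge]
    (3,3)@(7, 7): e=[42,-6,20] → ·
    (0,4)@(1, 9): e=[14,46,-4] → ·
    (1,4)@(3, 9): e=[28,28,0] → █  [on edge]
    (3,4)@(7, 9): e=[56,-8,8] → ·
    (1,5)@(3, 11): e=[42,26,-12] → ·
    (2,5)@(5, 11): e=[56,8,-8] → ·
    (4,5)@(9, 11): e=[84,-28,0] → ·  [on edge]
    (7,6)@(15, 13): e=[140,-84,0] → ·  [on edge]
  covered (8 px):
    · · · · · · · · · · ·
    · · █ · · · · · · · ·
    · █ █ · · · · · · · ·
    █ █ █ · · · · · · · ·
    · █ █ · · · · · · · ·
    · · · · · · · · · · ·
    · · · · · · · · · · ·
T2:
  2·area = 60
  edge (6, 8)→(4, 4): d=(-2,-4) top-left  bias=+0
  edge (4, 4)→(19, 4): d=(15,0) top-left  bias=+0
  edge (19, 4)→(6, 8): d=(-13,4) right/bottom  bias=-1
    (2,2)@(5, 5): e=[2,15,43] → █
    (3,2)@(7, 5): e=[10,15,35] → █
    (4,2)@(9, 5): e=[18,15,27] → █
    (5,2)@(11, 5): e=[26,15,19] → █
    (6,2)@(13, 5): e=[34,15,11] → █
    (7,2)@(15, 5): e=[42,15,3] → █
    (8,2)@(17, 5): e=[50,15,-5] → ·
    (2,3)@(5, 7): e=[-2,45,17] → ·
    (3,3)@(7, 7): e=[6,45,9] → █
    (5,3)@(11, 7): e=[22,45,-7] → ·
    (6,3)@(13, 7): e=[30,45,-15] → ·
    (7,3)@(15, 7): e=[38,45,-23] → ·
  covered (8 px):
    · · · · · · · · · · ·
    · · · · · · · · · · ·
    · · █ █ █ █ █ █ · · ·
    · · · █ █ · · · · · ·
    · · · · · · · · · · ·
    · · · · · · · · · · ·
    · · · · · · · · · · ·
T3:
  2·area = 173  (B↔C swapped to make it positive)
  edge (1, 13)→(21, 4): d=(20,-9) top-left  bias=+0
  edge (21, 4)→(18, 14): d=(-3,10) right/bottom  bias=-1
  edge (18, 14)→(1, 13): d=(-17,-1) top-left  bias=+0
    (9,2)@(19, 5): e=[2,17,154] → █
    (10,2)@(21, 5): e=[20,-3,156] → ·
    (7,3)@(15, 7): e=[6,51,116] → █
    (8,3)@(17, 7): e=[24,31,118] → █
    (10,3)@(21, 7): e=[60,-9,122] → ·
    (5,4)@(11, 9): e=[10,85,78] → █
    (6,4)@(13, 9): e=[28,65,80] → █
    (10,4)@(21, 9): e=[100,-15,88] → ·
    (3,5)@(7, 11): e=[14,119,40] → █
    (4,5)@(9, 11): e=[32,99,42] → █
    (9,5)@(19, 11): e=[122,-1,52] → ·
    (0,6)@(1, 13): e=[0,173,0] → █  [on edge]
  covered (24 px):
    · · · · · · · · · · ·
    · · · · · · · · · · ·
    · · · · · · · · · █ ·
    · · · · · · · █ █ █ ·
    · · · · · █ █ █ █ █ ·
    · · · █ █ █ █ █ █ · ·
    █ █ █ █ █ █ █ █ █ · ·
T4:
  2·area = 132  (B↔C swapped to make it positive)
  edge (0, 6)→(16, 0): d=(16,-6) top-left  bias=+0
  edge (16, 0)→(22, 6): d=(6,6) right/bottom  bias=-1
  edge (22, 6)→(0, 6): d=(-22,0) right/bottom  bias=-1
    (7,0)@(15, 1): e=[10,12,110] → █
    (8,0)@(17, 1): e=[22,0,110] → ·  [on edge]
    (4,1)@(9, 3): e=[6,60,66] → █
    (5,1)@(11, 3): e=[18,48,66] → █
    (6,1)@(13, 3): e=[30,36,66] → █
    (8,1)@(17, 3): e=[54,12,66] → █
    (9,1)@(19, 3): e=[66,0,66] → ·  [on edge]
    (1,2)@(3, 5): e=[2,108,22] → █
    (2,2)@(5, 5): e=[14,96,22] → █
    (3,2)@(7, 5): e=[26,84,22] → █
    (9,2)@(19, 5): e=[98,12,22] → █
    (10,2)@(21, 5): e=[110,0,22] → ·  [on edge]
  covered (15 px):
    · · · · · · · █ · · ·
    · · · · █ █ █ █ █ · ·
    · █ █ █ █ █ █ █ █ █ ·
    · · · · · · · · · · ·
    · · · · · · · · · · ·
    · · · · · · · · · · ·
    · · · · · · · · · · ·

Final: [[7,0],[7,1],[7,2],[8,2],[6,3],[7,3],[8,3],[6,4],[7,4],[8,4],[6,5]]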